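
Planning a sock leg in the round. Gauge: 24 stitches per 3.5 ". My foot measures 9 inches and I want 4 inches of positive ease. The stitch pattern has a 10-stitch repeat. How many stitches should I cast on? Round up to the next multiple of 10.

CO 90 sts.

Finished = 9 + 4 = 13 inches.
24 / 3.5 = 6.857 sts/in.
13 × 6.857 = 89.14 sts.
Next multiple of 10: 90.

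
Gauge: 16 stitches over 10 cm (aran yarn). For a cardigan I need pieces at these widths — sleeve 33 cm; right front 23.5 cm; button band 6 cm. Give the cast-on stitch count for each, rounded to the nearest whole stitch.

Rate = 16/10 = 1.6 sts per cm.
sleeve: 33 × 1.6 = 52.80 → 53.
right front: 23.5 × 1.6 = 37.60 → 38.
button band: 6 × 1.6 = 9.60 → 10.

sleeve 53; right front 38; button band 10.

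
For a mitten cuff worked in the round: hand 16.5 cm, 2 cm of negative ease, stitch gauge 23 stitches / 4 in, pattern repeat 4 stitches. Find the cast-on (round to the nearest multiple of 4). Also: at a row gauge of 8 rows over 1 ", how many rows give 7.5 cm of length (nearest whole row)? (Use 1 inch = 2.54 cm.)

Finished = 16.5 − 2 = 14.5 cm.
14.5 cm × 1/2.54 = 5.71 inches.
23/4 = 5.75 sts per in; 5.71 × 5.75 = 32.82 sts.
Nearest multiple of 4 → 32.
7.5 cm = 2.95 inches; × 8 = 23.62 → 24 rows.

Cast on 32 stitches; work 24 rows.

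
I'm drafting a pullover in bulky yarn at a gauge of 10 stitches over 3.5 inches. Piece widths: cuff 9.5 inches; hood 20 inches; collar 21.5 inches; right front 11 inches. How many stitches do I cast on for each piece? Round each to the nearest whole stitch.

cuff 27; hood 57; collar 61; right front 31.

Rate = 10/3.5 = 2.857 sts per in.
cuff: 9.5 × 2.857 = 27.14 → 27.
hood: 20 × 2.857 = 57.14 → 57.
collar: 21.5 × 2.857 = 61.43 → 61.
right front: 11 × 2.857 = 31.43 → 31.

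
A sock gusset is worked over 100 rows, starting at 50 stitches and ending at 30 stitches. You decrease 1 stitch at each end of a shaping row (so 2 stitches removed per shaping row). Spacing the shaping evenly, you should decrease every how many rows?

Decrease every 10th row.

Stitches to remove: |30 − 50| = 20.
Shaping rows needed: 20 / 2 = 10.
100 rows / 10 = every 10 rows.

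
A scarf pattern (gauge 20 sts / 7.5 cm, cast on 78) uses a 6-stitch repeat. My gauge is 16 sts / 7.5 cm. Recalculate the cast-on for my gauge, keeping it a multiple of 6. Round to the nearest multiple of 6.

78 × 16 / 20 = 62.40.
Nearest multiple of 6: 60.

Cast on 60 stitches.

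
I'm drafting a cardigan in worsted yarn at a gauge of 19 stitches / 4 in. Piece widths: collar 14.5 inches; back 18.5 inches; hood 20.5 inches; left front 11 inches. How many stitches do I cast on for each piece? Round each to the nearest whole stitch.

collar 69; back 88; hood 97; left front 52.

Rate = 19/4 = 4.75 sts per in.
collar: 14.5 × 4.75 = 68.88 → 69.
back: 18.5 × 4.75 = 87.88 → 88.
hood: 20.5 × 4.75 = 97.38 → 97.
left front: 11 × 4.75 = 52.25 → 52.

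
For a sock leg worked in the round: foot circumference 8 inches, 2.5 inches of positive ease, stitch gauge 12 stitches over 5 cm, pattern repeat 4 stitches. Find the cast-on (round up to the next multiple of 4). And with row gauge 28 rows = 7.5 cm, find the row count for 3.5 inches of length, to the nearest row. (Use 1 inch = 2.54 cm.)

Finished = 8 + 2.5 = 10.5 inches.
10.5 inches × 2.54 = 26.67 cm.
12/5 = 2.4 sts per cm; 26.67 × 2.4 = 64.01 sts.
Next multiple of 4 → 68.
3.5 inches = 8.89 cm; × 3.733 = 33.19 → 33 rows.

Cast on 68 stitches; work 33 rows.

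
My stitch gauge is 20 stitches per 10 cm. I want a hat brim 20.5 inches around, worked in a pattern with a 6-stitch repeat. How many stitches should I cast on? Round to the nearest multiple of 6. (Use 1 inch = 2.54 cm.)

20.5 in = 20.5 × 2.54 = 52.07 cm.
20 / 10 = 2 sts/cm.
52.07 × 2 = 104.14 sts.
→ 102.

Cast on 102 stitches.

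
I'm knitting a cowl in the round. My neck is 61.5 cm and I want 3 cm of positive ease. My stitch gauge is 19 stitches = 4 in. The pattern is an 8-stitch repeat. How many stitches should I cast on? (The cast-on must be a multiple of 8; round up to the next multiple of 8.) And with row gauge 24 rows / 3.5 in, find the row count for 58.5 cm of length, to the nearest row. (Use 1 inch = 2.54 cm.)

Finished = 61.5 + 3 = 64.5 cm.
64.5 cm × 1/2.54 = 25.39 inches.
19/4 = 4.75 sts per in; 25.39 × 4.75 = 120.62 sts.
Next multiple of 8 → 128.
58.5 cm = 23.03 inches; × 6.857 = 157.93 → 158 rows.

Cast on 128 stitches; work 158 rows.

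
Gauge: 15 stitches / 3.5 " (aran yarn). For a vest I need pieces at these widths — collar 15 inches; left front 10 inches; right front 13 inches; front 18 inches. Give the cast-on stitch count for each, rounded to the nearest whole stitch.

Rate = 15/3.5 = 4.286 sts per in.
collar: 15 × 4.286 = 64.29 → 64.
left front: 10 × 4.286 = 42.86 → 43.
right front: 13 × 4.286 = 55.71 → 56.
front: 18 × 4.286 = 77.14 → 77.

collar 64; left front 43; right front 56; front 77.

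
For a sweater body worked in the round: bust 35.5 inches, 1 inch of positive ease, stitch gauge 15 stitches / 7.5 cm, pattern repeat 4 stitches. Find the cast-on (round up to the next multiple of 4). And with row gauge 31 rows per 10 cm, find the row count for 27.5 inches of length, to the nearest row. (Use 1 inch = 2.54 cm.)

Finished = 35.5 + 1 = 36.5 inches.
36.5 inches × 2.54 = 92.71 cm.
15/7.5 = 2 sts per cm; 92.71 × 2 = 185.42 sts.
Next multiple of 4 → 188.
27.5 inches = 69.85 cm; × 3.1 = 216.53 → 217 rows.

Cast on 188 stitches; work 217 rows.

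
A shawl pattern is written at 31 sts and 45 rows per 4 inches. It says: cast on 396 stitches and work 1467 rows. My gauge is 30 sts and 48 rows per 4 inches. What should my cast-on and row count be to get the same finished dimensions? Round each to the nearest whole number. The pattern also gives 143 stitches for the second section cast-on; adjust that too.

Cast on 383 stitches; work 1565 rows; second section cast-on 138 stitches.

Stitches: 396 × 30/31 = 383.23 → 383.
Rows: 1467 × 48/45 = 1564.80 → 1565.
second section cast-on: 143 × 30/31 = 138.39 → 138.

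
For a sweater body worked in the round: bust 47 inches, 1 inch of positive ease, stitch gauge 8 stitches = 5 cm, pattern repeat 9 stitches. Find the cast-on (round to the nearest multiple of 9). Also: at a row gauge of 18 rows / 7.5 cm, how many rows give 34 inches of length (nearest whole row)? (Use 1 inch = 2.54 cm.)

Finished = 47 + 1 = 48 inches.
48 inches × 2.54 = 121.92 cm.
8/5 = 1.6 sts per cm; 121.92 × 1.6 = 195.07 sts.
Nearest multiple of 9 → 198.
34 inches = 86.36 cm; × 2.4 = 207.26 → 207 rows.

Cast on 198 stitches; work 207 rows.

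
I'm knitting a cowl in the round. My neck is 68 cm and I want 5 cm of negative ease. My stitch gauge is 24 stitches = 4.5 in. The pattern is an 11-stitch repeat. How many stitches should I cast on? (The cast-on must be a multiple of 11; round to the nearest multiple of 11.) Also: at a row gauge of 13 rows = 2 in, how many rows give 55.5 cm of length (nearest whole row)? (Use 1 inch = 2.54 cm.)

Finished = 68 − 5 = 63 cm.
63 cm × 1/2.54 = 24.80 inches.
24/4.5 = 5.333 sts per in; 24.80 × 5.333 = 132.28 sts.
Nearest multiple of 11 → 132.
55.5 cm = 21.85 inches; × 6.5 = 142.03 → 142 rows.

Cast on 132 stitches; work 142 rows.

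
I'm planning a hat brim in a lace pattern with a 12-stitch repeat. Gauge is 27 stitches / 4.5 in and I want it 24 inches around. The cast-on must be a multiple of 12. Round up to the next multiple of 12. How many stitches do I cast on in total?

27 / 4.5 = 6 sts per inch.
24 × 6 = 144.00 sts.
Next multiple of 12: 144.

144 stitches.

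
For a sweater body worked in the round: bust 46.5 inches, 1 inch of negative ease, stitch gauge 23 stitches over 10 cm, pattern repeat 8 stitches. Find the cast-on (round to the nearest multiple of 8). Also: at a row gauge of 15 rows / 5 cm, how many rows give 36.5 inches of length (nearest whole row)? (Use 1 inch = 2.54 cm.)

Finished = 46.5 − 1 = 45.5 inches.
45.5 inches × 2.54 = 115.57 cm.
23/10 = 2.3 sts per cm; 115.57 × 2.3 = 265.81 sts.
Nearest multiple of 8 → 264.
36.5 inches = 92.71 cm; × 3 = 278.13 → 278 rows.

Cast on 264 stitches; work 278 rows.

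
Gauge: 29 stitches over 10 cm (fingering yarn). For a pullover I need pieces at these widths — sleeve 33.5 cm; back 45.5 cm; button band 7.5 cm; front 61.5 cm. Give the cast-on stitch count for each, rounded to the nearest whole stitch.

Rate = 29/10 = 2.9 sts per cm.
sleeve: 33.5 × 2.9 = 97.15 → 97.
back: 45.5 × 2.9 = 131.95 → 132.
button band: 7.5 × 2.9 = 21.75 → 22.
front: 61.5 × 2.9 = 178.35 → 178.

sleeve 97; back 132; button band 22; front 178.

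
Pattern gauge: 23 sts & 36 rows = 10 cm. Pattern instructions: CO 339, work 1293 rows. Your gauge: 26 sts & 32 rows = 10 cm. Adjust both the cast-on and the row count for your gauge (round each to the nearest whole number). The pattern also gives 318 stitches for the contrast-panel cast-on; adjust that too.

Cast on 383 stitches; work 1149 rows; contrast-panel cast-on 359 stitches.

Stitches: 339 × 26/23 = 383.22 → 383.
Rows: 1293 × 32/36 = 1149.33 → 1149.
contrast-panel cast-on: 318 × 26/23 = 359.48 → 359.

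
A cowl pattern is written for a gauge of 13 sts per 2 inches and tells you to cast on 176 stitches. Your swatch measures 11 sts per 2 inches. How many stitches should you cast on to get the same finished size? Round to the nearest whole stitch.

Scale factor = 11 / 13 = 0.846.
176 × 11 / 13 = 148.92 sts.
→ 149 sts.

149 stitches.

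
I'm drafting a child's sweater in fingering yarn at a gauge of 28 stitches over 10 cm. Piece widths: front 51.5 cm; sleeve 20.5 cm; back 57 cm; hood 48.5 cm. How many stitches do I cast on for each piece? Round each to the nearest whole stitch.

Rate = 28/10 = 2.8 sts per cm.
front: 51.5 × 2.8 = 144.20 → 144.
sleeve: 20.5 × 2.8 = 57.40 → 57.
back: 57 × 2.8 = 159.60 → 160.
hood: 48.5 × 2.8 = 135.80 → 136.

front 144; sleeve 57; back 160; hood 136.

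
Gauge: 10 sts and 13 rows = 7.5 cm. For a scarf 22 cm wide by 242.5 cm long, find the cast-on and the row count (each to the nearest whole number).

Cast on 29 stitches and work 420 rows.

Stitch gauge = 10/7.5 = 1.333 sts/cm; 22 × 1.333 = 29.33 → 29 sts.
Row gauge = 13/7.5 = 1.733 rows/cm; 242.5 × 1.733 = 420.33 → 420 rows.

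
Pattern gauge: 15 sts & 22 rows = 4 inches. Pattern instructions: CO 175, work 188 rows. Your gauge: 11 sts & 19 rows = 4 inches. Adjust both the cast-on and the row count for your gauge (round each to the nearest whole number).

Stitches: 175 × 11/15 = 128.33 → 128.
Rows: 188 × 19/22 = 162.36 → 162.

Cast on 128 stitches; work 162 rows.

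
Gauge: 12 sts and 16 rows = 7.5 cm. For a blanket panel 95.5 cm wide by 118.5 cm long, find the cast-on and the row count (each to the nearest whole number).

Stitch gauge = 12/7.5 = 1.6 sts/cm; 95.5 × 1.6 = 152.80 → 153 sts.
Row gauge = 16/7.5 = 2.133 rows/cm; 118.5 × 2.133 = 252.80 → 253 rows.

Cast on 153 stitches and work 253 rows.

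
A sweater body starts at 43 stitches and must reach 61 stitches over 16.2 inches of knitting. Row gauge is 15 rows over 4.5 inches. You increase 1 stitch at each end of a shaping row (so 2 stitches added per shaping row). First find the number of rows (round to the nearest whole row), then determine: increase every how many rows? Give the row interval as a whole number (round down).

Rows = 16.2 × 3.333 = 54.0 → 54 rows.
Stitches to add: 18 → 9 shaping rows (at 2 st each).
54 / 9 = 6.00 → every 6 rows.

Increase every 6th row.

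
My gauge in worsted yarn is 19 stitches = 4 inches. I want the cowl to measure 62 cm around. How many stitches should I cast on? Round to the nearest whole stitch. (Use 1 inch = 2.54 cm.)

62 cm = 24.41 in.
19 stitches / 4 in = 4.75 stitches per inch.
24.41 × 4.75 = 115.94 stitches.
Round to nearest → 116.

Cast on 116 stitches.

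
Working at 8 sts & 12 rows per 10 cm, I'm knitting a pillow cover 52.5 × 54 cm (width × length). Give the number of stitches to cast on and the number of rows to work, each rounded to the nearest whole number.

Cast on 42 stitches and work 65 rows.

Stitch gauge = 8/10 = 0.8 sts/cm; 52.5 × 0.8 = 42.00 → 42 sts.
Row gauge = 12/10 = 1.2 rows/cm; 54 × 1.2 = 64.80 → 65 rows.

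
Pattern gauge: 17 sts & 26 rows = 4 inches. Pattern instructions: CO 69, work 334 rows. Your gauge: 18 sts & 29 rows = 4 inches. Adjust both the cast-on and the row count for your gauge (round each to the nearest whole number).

Cast on 73 stitches; work 373 rows.

Stitches: 69 × 18/17 = 73.06 → 73.
Rows: 334 × 29/26 = 372.54 → 373.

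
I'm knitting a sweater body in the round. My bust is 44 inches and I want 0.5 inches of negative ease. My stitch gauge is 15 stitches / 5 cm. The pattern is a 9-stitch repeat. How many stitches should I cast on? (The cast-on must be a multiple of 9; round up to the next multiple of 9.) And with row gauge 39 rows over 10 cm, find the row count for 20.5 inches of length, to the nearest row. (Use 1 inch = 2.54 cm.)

Finished = 44 − 0.5 = 43.5 inches.
43.5 inches × 2.54 = 110.49 cm.
15/5 = 3 sts per cm; 110.49 × 3 = 331.47 sts.
Next multiple of 9 → 333.
20.5 inches = 52.07 cm; × 3.9 = 203.07 → 203 rows.

Cast on 333 stitches; work 203 rows.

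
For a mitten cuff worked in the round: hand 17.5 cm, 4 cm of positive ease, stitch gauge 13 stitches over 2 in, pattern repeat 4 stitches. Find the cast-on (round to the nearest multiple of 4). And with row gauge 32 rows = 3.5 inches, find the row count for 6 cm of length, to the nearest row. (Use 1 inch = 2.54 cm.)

Cast on 56 stitches; work 22 rows.

Finished = 17.5 + 4 = 21.5 cm.
21.5 cm × 1/2.54 = 8.46 inches.
13/2 = 6.5 sts per in; 8.46 × 6.5 = 55.02 sts.
Nearest multiple of 4 → 56.
6 cm = 2.36 inches; × 9.143 = 21.60 → 22 rows.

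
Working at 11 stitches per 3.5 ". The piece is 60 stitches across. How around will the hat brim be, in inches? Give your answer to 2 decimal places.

19.09 inches.

11 stitches / 3.5 inch = 3.143 stitches per inch.
60 / 3.143 = 19.091 inches.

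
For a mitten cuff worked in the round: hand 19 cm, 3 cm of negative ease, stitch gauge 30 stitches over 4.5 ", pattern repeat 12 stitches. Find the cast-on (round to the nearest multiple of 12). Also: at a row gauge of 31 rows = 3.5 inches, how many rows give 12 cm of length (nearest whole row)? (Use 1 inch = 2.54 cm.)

Cast on 36 stitches; work 42 rows.

Finished = 19 − 3 = 16 cm.
16 cm × 1/2.54 = 6.30 inches.
30/4.5 = 6.667 sts per in; 6.30 × 6.667 = 41.99 sts.
Nearest multiple of 12 → 36.
12 cm = 4.72 inches; × 8.857 = 41.84 → 42 rows.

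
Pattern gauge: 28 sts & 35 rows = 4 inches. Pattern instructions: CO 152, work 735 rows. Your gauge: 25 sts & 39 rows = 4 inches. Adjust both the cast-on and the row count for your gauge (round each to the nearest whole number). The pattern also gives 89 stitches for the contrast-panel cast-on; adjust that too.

Cast on 136 stitches; work 819 rows; contrast-panel cast-on 79 stitches.

Stitches: 152 × 25/28 = 135.71 → 136.
Rows: 735 × 39/35 = 819.00 → 819.
contrast-panel cast-on: 89 × 25/28 = 79.46 → 79.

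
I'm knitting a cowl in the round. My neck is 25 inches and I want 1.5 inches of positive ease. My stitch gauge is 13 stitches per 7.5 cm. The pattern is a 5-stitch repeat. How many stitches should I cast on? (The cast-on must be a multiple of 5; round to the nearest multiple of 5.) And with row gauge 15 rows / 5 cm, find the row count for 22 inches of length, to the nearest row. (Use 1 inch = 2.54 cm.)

Finished = 25 + 1.5 = 26.5 inches.
26.5 inches × 2.54 = 67.31 cm.
13/7.5 = 1.733 sts per cm; 67.31 × 1.733 = 116.67 sts.
Nearest multiple of 5 → 115.
22 inches = 55.88 cm; × 3 = 167.64 → 168 rows.

Cast on 115 stitches; work 168 rows.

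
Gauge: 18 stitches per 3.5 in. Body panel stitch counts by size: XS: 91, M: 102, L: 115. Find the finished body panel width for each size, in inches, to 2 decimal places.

18/3.5 = 5.143 sts per in.
XS: 91 / 5.143 = 17.694 → 17.69 in.
M: 102 / 5.143 = 19.833 → 19.83 in.
L: 115 / 5.143 = 22.361 → 22.36 in.

XS 17.69 inches; M 19.83 inches; L 22.36 inches.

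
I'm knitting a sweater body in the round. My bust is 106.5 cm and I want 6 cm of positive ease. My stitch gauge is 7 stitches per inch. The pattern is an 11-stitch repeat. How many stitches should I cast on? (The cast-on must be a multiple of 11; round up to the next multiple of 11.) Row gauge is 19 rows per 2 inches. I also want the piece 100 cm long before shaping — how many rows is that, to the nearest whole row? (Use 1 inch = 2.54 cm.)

Finished = 106.5 + 6 = 112.5 cm.
112.5 cm × 1/2.54 = 44.29 inches.
7/1 = 7 sts per in; 44.29 × 7 = 310.04 sts.
Next multiple of 11 → 319.
100 cm = 39.37 inches; × 9.5 = 374.02 → 374 rows.

Cast on 319 stitches; work 374 rows.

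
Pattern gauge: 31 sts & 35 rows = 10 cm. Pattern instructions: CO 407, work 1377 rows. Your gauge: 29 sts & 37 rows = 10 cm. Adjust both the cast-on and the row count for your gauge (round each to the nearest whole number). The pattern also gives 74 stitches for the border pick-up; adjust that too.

Stitches: 407 × 29/31 = 380.74 → 381.
Rows: 1377 × 37/35 = 1455.69 → 1456.
border pick-up: 74 × 29/31 = 69.23 → 69.

Cast on 381 stitches; work 1456 rows; border pick-up 69 stitches.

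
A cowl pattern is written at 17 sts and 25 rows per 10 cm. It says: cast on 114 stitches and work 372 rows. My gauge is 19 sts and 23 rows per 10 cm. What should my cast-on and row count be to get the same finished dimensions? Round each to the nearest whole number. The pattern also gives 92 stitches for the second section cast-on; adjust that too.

Cast on 127 stitches; work 342 rows; second section cast-on 103 stitches.

Stitches: 114 × 19/17 = 127.41 → 127.
Rows: 372 × 23/25 = 342.24 → 342.
second section cast-on: 92 × 19/17 = 102.82 → 103.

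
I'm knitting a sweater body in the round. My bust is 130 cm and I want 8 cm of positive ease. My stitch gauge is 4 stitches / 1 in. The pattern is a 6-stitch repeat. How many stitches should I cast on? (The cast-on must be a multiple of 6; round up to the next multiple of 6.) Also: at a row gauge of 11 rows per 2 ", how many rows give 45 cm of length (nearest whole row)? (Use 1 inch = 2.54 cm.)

Cast on 222 stitches; work 97 rows.

Finished = 130 + 8 = 138 cm.
138 cm × 1/2.54 = 54.33 inches.
4/1 = 4 sts per in; 54.33 × 4 = 217.32 sts.
Next multiple of 6 → 222.
45 cm = 17.72 inches; × 5.5 = 97.44 → 97 rows.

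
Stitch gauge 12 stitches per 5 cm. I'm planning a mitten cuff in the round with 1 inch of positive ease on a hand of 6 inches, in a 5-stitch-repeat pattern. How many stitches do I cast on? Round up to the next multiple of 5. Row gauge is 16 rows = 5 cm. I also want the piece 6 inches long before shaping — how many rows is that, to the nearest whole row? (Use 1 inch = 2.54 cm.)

Cast on 45 stitches; work 49 rows.

Finished = 6 + 1 = 7 inches.
7 inches × 2.54 = 17.78 cm.
12/5 = 2.4 sts per cm; 17.78 × 2.4 = 42.67 sts.
Next multiple of 5 → 45.
6 inches = 15.24 cm; × 3.2 = 48.77 → 49 rows.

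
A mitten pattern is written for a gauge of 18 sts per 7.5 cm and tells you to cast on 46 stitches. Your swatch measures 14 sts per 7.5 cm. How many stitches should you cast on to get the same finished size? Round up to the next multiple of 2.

36 stitches.

Scale factor = 14 / 18 = 0.778.
46 × 14 / 18 = 35.78 sts.
→ 36 sts.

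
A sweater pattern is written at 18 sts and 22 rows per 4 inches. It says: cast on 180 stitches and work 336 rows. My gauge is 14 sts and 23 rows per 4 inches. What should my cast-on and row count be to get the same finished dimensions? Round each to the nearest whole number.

Cast on 140 stitches; work 351 rows.

Stitches: 180 × 14/18 = 140.00 → 140.
Rows: 336 × 23/22 = 351.27 → 351.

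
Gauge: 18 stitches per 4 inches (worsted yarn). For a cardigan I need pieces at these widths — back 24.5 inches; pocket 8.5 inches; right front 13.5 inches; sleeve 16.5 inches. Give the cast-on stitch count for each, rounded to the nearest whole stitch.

Rate = 18/4 = 4.5 sts per in.
back: 24.5 × 4.5 = 110.25 → 110.
pocket: 8.5 × 4.5 = 38.25 → 38.
right front: 13.5 × 4.5 = 60.75 → 61.
sleeve: 16.5 × 4.5 = 74.25 → 74.

back 110; pocket 38; right front 61; sleeve 74.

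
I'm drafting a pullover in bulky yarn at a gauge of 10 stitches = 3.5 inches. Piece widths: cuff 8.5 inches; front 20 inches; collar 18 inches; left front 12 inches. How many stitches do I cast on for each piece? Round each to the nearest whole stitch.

Rate = 10/3.5 = 2.857 sts per in.
cuff: 8.5 × 2.857 = 24.29 → 24.
front: 20 × 2.857 = 57.14 → 57.
collar: 18 × 2.857 = 51.43 → 51.
left front: 12 × 2.857 = 34.29 → 34.

cuff 24; front 57; collar 51; left front 34.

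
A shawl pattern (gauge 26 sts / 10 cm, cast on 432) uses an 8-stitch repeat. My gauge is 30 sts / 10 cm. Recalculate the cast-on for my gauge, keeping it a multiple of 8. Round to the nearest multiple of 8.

496 stitches.

432 × 30 / 26 = 498.46.
Nearest multiple of 8: 496.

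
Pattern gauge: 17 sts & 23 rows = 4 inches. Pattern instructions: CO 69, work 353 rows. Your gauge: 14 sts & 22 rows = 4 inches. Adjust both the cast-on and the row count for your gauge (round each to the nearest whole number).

Stitches: 69 × 14/17 = 56.82 → 57.
Rows: 353 × 22/23 = 337.65 → 338.

Cast on 57 stitches; work 338 rows.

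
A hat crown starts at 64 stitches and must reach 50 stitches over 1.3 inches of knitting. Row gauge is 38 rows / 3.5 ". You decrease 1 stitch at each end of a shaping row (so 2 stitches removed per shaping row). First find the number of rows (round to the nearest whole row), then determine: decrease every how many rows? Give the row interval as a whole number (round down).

Rows = 1.3 × 10.857 = 14.1 → 14 rows.
Stitches to remove: 14 → 7 shaping rows (at 2 st each).
14 / 7 = 2.00 → every 2 rows.

Decrease every 2nd row.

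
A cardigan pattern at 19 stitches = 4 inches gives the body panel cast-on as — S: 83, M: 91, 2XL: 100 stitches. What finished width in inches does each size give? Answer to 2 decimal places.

S 17.47 inches; M 19.16 inches; 2XL 21.05 inches.

19/4 = 4.75 sts per in.
S: 83 / 4.75 = 17.474 → 17.47 in.
M: 91 / 4.75 = 19.158 → 19.16 in.
2XL: 100 / 4.75 = 21.053 → 21.05 in.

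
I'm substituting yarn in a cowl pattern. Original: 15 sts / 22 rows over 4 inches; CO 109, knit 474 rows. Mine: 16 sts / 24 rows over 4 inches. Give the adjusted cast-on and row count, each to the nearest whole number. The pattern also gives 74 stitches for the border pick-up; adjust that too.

Stitches: 109 × 16/15 = 116.27 → 116.
Rows: 474 × 24/22 = 517.09 → 517.
border pick-up: 74 × 16/15 = 78.93 → 79.

Cast on 116 stitches; work 517 rows; border pick-up 79 stitches.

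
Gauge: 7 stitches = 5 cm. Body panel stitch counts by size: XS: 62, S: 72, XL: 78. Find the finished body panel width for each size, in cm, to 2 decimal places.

7/5 = 1.4 sts per cm.
XS: 62 / 1.4 = 44.286 → 44.29 cm.
S: 72 / 1.4 = 51.429 → 51.43 cm.
XL: 78 / 1.4 = 55.714 → 55.71 cm.

XS 44.29 cm; S 51.43 cm; XL 55.71 cm.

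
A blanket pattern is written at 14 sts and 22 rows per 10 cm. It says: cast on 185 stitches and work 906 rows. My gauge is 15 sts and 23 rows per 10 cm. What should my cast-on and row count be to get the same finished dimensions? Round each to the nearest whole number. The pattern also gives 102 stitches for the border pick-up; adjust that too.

Stitches: 185 × 15/14 = 198.21 → 198.
Rows: 906 × 23/22 = 947.18 → 947.
border pick-up: 102 × 15/14 = 109.29 → 109.

Cast on 198 stitches; work 947 rows; border pick-up 109 stitches.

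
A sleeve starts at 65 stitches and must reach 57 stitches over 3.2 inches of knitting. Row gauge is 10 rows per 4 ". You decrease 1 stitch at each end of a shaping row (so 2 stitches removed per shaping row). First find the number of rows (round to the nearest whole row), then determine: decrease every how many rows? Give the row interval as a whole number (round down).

Decrease every 2nd row.

Rows = 3.2 × 2.5 = 8.0 → 8 rows.
Stitches to remove: 8 → 4 shaping rows (at 2 st each).
8 / 4 = 2.00 → every 2 rows.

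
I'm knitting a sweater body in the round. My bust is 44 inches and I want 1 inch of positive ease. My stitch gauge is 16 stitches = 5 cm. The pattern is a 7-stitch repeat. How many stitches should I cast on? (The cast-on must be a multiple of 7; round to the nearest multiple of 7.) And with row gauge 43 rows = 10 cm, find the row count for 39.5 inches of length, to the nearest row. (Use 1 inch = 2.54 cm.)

Cast on 364 stitches; work 431 rows.

Finished = 44 + 1 = 45 inches.
45 inches × 2.54 = 114.30 cm.
16/5 = 3.2 sts per cm; 114.30 × 3.2 = 365.76 sts.
Nearest multiple of 7 → 364.
39.5 inches = 100.33 cm; × 4.3 = 431.42 → 431 rows.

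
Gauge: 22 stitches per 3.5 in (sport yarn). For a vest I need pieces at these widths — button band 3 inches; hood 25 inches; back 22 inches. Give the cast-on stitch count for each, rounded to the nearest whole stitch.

button band 19; hood 157; back 138.

Rate = 22/3.5 = 6.286 sts per in.
button band: 3 × 6.286 = 18.86 → 19.
hood: 25 × 6.286 = 157.14 → 157.
back: 22 × 6.286 = 138.29 → 138.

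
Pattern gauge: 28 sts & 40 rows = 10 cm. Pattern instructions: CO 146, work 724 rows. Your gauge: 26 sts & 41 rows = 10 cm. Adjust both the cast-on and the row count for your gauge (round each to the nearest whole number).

Cast on 136 stitches; work 742 rows.

Stitches: 146 × 26/28 = 135.57 → 136.
Rows: 724 × 41/40 = 742.10 → 742.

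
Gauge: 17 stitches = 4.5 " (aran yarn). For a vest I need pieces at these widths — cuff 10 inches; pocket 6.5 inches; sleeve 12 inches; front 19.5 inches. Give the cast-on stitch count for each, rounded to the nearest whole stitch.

Rate = 17/4.5 = 3.778 sts per in.
cuff: 10 × 3.778 = 37.78 → 38.
pocket: 6.5 × 3.778 = 24.56 → 25.
sleeve: 12 × 3.778 = 45.33 → 45.
front: 19.5 × 3.778 = 73.67 → 74.

cuff 38; pocket 25; sleeve 45; front 74.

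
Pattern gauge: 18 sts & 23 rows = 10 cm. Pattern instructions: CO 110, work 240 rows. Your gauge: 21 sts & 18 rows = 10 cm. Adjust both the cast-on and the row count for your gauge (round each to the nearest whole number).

Cast on 128 stitches; work 188 rows.

Stitches: 110 × 21/18 = 128.33 → 128.
Rows: 240 × 18/23 = 187.83 → 188.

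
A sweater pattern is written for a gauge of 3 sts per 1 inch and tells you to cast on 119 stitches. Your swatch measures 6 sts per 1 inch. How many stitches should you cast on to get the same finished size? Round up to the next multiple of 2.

CO 238 sts.

Scale factor = 6 / 3 = 2.000.
119 × 6 / 3 = 238.00 sts.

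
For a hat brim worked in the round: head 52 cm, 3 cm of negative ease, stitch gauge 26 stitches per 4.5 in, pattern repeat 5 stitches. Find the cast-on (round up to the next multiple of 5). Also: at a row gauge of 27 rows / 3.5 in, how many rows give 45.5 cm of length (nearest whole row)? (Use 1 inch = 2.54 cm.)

Cast on 115 stitches; work 138 rows.

Finished = 52 − 3 = 49 cm.
49 cm × 1/2.54 = 19.29 inches.
26/4.5 = 5.778 sts per in; 19.29 × 5.778 = 111.46 sts.
Next multiple of 5 → 115.
45.5 cm = 17.91 inches; × 7.714 = 138.19 → 138 rows.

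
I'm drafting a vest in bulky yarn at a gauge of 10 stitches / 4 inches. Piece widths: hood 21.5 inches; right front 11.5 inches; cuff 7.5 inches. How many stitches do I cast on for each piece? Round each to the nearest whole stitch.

Rate = 10/4 = 2.5 sts per in.
hood: 21.5 × 2.5 = 53.75 → 54.
right front: 11.5 × 2.5 = 28.75 → 29.
cuff: 7.5 × 2.5 = 18.75 → 19.

hood 54; right front 29; cuff 19.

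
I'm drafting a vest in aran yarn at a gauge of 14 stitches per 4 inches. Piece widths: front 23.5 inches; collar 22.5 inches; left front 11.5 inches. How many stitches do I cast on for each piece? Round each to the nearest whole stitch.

Rate = 14/4 = 3.5 sts per in.
front: 23.5 × 3.5 = 82.25 → 82.
collar: 22.5 × 3.5 = 78.75 → 79.
left front: 11.5 × 3.5 = 40.25 → 40.

front 82; collar 79; left front 40.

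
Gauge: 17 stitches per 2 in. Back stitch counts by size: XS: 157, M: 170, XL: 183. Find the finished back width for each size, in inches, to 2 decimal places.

XS 18.47 inches; M 20.00 inches; XL 21.53 inches.

17/2 = 8.5 sts per in.
XS: 157 / 8.5 = 18.471 → 18.47 in.
M: 170 / 8.5 = 20.000 → 20.00 in.
XL: 183 / 8.5 = 21.529 → 21.53 in.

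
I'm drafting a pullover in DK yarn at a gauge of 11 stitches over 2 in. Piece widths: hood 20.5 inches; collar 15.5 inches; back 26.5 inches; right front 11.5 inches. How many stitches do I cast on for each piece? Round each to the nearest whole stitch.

hood 113; collar 85; back 146; right front 63.

Rate = 11/2 = 5.5 sts per in.
hood: 20.5 × 5.5 = 112.75 → 113.
collar: 15.5 × 5.5 = 85.25 → 85.
back: 26.5 × 5.5 = 145.75 → 146.
right front: 11.5 × 5.5 = 63.25 → 63.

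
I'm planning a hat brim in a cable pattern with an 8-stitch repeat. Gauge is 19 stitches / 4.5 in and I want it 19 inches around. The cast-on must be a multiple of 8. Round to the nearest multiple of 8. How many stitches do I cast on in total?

19 / 4.5 = 4.222 sts per inch.
19 × 4.222 = 80.22 sts.
Nearest multiple of 8: 80.

CO 80 sts.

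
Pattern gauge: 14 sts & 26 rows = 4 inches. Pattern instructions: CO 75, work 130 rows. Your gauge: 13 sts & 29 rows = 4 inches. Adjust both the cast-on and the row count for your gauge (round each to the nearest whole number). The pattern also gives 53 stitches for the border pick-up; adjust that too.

Stitches: 75 × 13/14 = 69.64 → 70.
Rows: 130 × 29/26 = 145.00 → 145.
border pick-up: 53 × 13/14 = 49.21 → 49.

Cast on 70 stitches; work 145 rows; border pick-up 49 stitches.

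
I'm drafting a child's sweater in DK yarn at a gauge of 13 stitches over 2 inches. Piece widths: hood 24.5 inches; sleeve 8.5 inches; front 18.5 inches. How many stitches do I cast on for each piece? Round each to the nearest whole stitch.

hood 159; sleeve 55; front 120.

Rate = 13/2 = 6.5 sts per in.
hood: 24.5 × 6.5 = 159.25 → 159.
sleeve: 8.5 × 6.5 = 55.25 → 55.
front: 18.5 × 6.5 = 120.25 → 120.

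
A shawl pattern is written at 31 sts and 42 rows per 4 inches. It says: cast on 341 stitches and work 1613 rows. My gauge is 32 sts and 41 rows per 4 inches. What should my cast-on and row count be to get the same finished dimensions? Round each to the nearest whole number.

Stitches: 341 × 32/31 = 352.00 → 352.
Rows: 1613 × 41/42 = 1574.60 → 1575.

Cast on 352 stitches; work 1575 rows.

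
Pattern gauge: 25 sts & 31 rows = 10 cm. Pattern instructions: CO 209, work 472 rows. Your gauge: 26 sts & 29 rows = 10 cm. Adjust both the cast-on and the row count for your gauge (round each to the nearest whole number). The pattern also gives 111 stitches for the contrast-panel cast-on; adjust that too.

Stitches: 209 × 26/25 = 217.36 → 217.
Rows: 472 × 29/31 = 441.55 → 442.
contrast-panel cast-on: 111 × 26/25 = 115.44 → 115.

Cast on 217 stitches; work 442 rows; contrast-panel cast-on 115 stitches.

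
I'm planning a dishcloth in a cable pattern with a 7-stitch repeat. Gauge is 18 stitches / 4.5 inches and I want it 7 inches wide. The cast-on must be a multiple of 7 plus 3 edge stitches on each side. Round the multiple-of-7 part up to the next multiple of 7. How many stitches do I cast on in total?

18 / 4.5 = 4 sts per inch.
7 × 4 = 28.00 sts.
Less 6 edge sts → 22.00 for the repeat.
Next multiple of 7: 28.
Add back 6 edge sts → 34.

CO 34 sts.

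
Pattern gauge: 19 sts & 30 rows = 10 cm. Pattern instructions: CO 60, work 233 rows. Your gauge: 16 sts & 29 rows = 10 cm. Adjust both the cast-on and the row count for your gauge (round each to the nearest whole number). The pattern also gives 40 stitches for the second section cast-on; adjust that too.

Cast on 51 stitches; work 225 rows; second section cast-on 34 stitches.

Stitches: 60 × 16/19 = 50.53 → 51.
Rows: 233 × 29/30 = 225.23 → 225.
second section cast-on: 40 × 16/19 = 33.68 → 34.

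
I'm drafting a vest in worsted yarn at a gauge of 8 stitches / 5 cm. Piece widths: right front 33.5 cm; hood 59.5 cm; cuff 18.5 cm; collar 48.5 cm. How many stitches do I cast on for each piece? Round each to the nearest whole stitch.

Rate = 8/5 = 1.6 sts per cm.
right front: 33.5 × 1.6 = 53.60 → 54.
hood: 59.5 × 1.6 = 95.20 → 95.
cuff: 18.5 × 1.6 = 29.60 → 30.
collar: 48.5 × 1.6 = 77.60 → 78.

right front 54; hood 95; cuff 30; collar 78.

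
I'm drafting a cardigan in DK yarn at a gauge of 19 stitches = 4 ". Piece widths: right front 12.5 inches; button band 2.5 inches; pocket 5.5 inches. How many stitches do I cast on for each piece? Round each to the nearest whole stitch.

Rate = 19/4 = 4.75 sts per in.
right front: 12.5 × 4.75 = 59.38 → 59.
button band: 2.5 × 4.75 = 11.88 → 12.
pocket: 5.5 × 4.75 = 26.12 → 26.

right front 59; button band 12; pocket 26.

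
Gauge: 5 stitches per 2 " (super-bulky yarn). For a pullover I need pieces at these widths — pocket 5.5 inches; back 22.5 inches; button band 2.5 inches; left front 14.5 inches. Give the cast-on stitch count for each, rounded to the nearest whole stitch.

pocket 14; back 56; button band 6; left front 36.

Rate = 5/2 = 2.5 sts per in.
pocket: 5.5 × 2.5 = 13.75 → 14.
back: 22.5 × 2.5 = 56.25 → 56.
button band: 2.5 × 2.5 = 6.25 → 6.
left front: 14.5 × 2.5 = 36.25 → 36.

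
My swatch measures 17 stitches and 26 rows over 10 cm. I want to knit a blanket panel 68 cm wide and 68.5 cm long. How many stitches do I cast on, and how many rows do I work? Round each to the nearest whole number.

Cast on 116 stitches and work 178 rows.

Stitch gauge = 17/10 = 1.7 sts/cm; 68 × 1.7 = 115.60 → 116 sts.
Row gauge = 26/10 = 2.6 rows/cm; 68.5 × 2.6 = 178.10 → 178 rows.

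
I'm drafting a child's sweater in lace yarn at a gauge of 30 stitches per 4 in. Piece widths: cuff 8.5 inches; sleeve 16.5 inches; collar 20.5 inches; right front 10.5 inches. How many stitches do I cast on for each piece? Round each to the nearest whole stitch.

cuff 64; sleeve 124; collar 154; right front 79.

Rate = 30/4 = 7.5 sts per in.
cuff: 8.5 × 7.5 = 63.75 → 64.
sleeve: 16.5 × 7.5 = 123.75 → 124.
collar: 20.5 × 7.5 = 153.75 → 154.
right front: 10.5 × 7.5 = 78.75 → 79.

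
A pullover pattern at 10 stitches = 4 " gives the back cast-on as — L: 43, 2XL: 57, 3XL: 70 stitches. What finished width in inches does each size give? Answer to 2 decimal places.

10/4 = 2.5 sts per in.
L: 43 / 2.5 = 17.200 → 17.20 in.
2XL: 57 / 2.5 = 22.800 → 22.80 in.
3XL: 70 / 2.5 = 28.000 → 28.00 in.

L 17.20 inches; 2XL 22.80 inches; 3XL 28.00 inches.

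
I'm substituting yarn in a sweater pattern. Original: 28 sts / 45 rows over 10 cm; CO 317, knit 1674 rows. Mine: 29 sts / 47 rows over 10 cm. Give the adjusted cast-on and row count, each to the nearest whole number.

Stitches: 317 × 29/28 = 328.32 → 328.
Rows: 1674 × 47/45 = 1748.40 → 1748.

Cast on 328 stitches; work 1748 rows.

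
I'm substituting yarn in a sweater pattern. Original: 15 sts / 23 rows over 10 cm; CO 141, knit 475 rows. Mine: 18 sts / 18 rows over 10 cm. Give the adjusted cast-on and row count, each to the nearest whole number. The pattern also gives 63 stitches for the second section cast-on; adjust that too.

Stitches: 141 × 18/15 = 169.20 → 169.
Rows: 475 × 18/23 = 371.74 → 372.
second section cast-on: 63 × 18/15 = 75.60 → 76.

Cast on 169 stitches; work 372 rows; second section cast-on 76 stitches.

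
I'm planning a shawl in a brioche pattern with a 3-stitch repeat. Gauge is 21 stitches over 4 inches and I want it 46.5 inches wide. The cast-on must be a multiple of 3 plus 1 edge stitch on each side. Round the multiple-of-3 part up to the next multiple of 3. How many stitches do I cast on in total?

21 / 4 = 5.25 sts per inch.
46.5 × 5.25 = 244.12 sts.
Less 2 edge sts → 242.12 for the repeat.
Next multiple of 3: 243.
Add back 2 edge sts → 245.

CO 245 sts.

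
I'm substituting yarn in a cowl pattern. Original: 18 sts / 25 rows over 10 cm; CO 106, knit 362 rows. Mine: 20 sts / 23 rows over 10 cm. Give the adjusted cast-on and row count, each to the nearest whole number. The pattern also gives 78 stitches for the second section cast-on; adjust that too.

Cast on 118 stitches; work 333 rows; second section cast-on 87 stitches.

Stitches: 106 × 20/18 = 117.78 → 118.
Rows: 362 × 23/25 = 333.04 → 333.
second section cast-on: 78 × 20/18 = 86.67 → 87.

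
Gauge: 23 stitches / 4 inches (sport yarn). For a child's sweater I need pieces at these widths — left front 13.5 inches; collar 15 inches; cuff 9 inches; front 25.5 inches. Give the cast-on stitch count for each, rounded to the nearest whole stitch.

Rate = 23/4 = 5.75 sts per in.
left front: 13.5 × 5.75 = 77.62 → 78.
collar: 15 × 5.75 = 86.25 → 86.
cuff: 9 × 5.75 = 51.75 → 52.
front: 25.5 × 5.75 = 146.62 → 147.

left front 78; collar 86; cuff 52; front 147.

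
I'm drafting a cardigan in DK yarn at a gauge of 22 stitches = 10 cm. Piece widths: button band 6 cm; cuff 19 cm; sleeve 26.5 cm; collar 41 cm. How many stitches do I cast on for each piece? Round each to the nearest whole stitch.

button band 13; cuff 42; sleeve 58; collar 90.

Rate = 22/10 = 2.2 sts per cm.
button band: 6 × 2.2 = 13.20 → 13.
cuff: 19 × 2.2 = 41.80 → 42.
sleeve: 26.5 × 2.2 = 58.30 → 58.
collar: 41 × 2.2 = 90.20 → 90.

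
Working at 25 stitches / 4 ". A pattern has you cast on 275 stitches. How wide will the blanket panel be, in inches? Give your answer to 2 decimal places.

44.00 inches.

25 stitches / 4 inch = 6.25 stitches per inch.
275 / 6.25 = 44.000 inches.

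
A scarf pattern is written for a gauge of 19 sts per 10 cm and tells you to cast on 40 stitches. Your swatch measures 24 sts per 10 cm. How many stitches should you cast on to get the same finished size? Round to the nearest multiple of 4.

52 stitches.

Scale factor = 24 / 19 = 1.263.
40 × 24 / 19 = 50.53 sts.
→ 52 sts.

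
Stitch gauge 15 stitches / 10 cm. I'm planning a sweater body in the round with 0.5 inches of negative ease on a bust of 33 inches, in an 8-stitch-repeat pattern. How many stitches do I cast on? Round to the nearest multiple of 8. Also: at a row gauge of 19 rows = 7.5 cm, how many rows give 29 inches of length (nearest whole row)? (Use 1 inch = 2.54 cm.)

Finished = 33 − 0.5 = 32.5 inches.
32.5 inches × 2.54 = 82.55 cm.
15/10 = 1.5 sts per cm; 82.55 × 1.5 = 123.83 sts.
Nearest multiple of 8 → 120.
29 inches = 73.66 cm; × 2.533 = 186.61 → 187 rows.

Cast on 120 stitches; work 187 rows.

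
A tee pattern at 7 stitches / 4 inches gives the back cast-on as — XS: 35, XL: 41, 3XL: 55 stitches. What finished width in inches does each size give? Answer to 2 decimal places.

XS 20.00 inches; XL 23.43 inches; 3XL 31.43 inches.

7/4 = 1.75 sts per in.
XS: 35 / 1.75 = 20.000 → 20.00 in.
XL: 41 / 1.75 = 23.429 → 23.43 in.
3XL: 55 / 1.75 = 31.429 → 31.43 in.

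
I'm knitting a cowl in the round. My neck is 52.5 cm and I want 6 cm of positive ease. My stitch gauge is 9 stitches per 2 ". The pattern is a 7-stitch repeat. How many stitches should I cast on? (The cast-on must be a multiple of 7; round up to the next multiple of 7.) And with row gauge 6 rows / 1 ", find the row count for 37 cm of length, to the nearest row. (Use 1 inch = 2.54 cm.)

Cast on 105 stitches; work 87 rows.

Finished = 52.5 + 6 = 58.5 cm.
58.5 cm × 1/2.54 = 23.03 inches.
9/2 = 4.5 sts per in; 23.03 × 4.5 = 103.64 sts.
Next multiple of 7 → 105.
37 cm = 14.57 inches; × 6 = 87.40 → 87 rows.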